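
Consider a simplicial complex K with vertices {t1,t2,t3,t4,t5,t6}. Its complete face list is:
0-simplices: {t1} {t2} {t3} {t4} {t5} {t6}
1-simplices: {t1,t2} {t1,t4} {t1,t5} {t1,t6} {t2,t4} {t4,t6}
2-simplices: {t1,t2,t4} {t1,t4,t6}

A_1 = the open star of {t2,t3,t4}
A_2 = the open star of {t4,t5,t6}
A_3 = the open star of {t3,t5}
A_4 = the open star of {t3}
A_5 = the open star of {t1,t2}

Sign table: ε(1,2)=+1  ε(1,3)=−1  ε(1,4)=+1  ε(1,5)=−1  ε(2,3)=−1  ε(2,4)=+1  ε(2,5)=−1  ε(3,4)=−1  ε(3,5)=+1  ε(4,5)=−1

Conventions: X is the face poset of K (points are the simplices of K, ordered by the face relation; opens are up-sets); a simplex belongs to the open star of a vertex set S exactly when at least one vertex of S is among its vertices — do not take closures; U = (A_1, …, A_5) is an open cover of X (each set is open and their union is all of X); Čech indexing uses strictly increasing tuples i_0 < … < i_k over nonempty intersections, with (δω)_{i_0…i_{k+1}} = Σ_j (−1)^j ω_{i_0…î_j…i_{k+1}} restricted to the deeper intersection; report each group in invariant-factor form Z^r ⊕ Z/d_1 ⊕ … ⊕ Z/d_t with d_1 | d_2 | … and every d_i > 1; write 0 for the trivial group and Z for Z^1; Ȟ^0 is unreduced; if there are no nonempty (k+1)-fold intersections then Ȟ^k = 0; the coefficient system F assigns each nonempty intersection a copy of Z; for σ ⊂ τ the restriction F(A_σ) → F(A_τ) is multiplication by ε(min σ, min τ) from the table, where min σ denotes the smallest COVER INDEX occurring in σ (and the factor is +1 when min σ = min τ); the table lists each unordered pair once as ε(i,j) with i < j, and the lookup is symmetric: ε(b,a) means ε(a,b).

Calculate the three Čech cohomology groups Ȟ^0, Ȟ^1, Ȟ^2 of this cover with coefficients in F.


nerve of the cover:
  A1={{t2},{t3},{t4},{t1,t2},{t1,t4},{t2,t4},{t4,t6},{t1,t2,t4},{t1,t4,t6}} A2={{t4},{t5},{t6},{t1,t4},{t1,t5},{t1,t6},{t2,t4},{t4,t6},{t1,t2,t4},{t1,t4,t6}} A3={{t3},{t5},{t1,t5}} A4={{t3}} A5={{t1},{t2},{t1,t2},{t1,t4},{t1,t5},{t1,t6},{t2,t4},{t1,t2,t4},{t1,t4,t6}}
  A12={{t4},{t1,t4},{t2,t4},{t4,t6},{t1,t2,t4},{t1,t4,t6}} A13={{t3}} A14={{t3}} A15={{t2},{t1,t2},{t1,t4},{t2,t4},{t1,t2,t4},{t1,t4,t6}} A23={{t5},{t1,t5}} A25={{t1,t4},{t1,t5},{t1,t6},{t2,t4},{t1,t2,t4},{t1,t4,t6}} A34={{t3}} A35={{t1,t5}}
  A125={{t1,t4},{t2,t4},{t1,t2,t4},{t1,t4,t6}} A134={{t3}} A235={{t1,t5}}
C dims 5,8,3; δ0: rk 4, SNF 1^4; δ1: rk 3, SNF 1^3
Ȟ^0 = (5 − 4) − 0 = 1, so Ȟ^0 ≅ Z
Ȟ^1 = (8 − 3) − 4 = 1, so Ȟ^1 ≅ Z
Ȟ^2 = (3 − 0) − 3 = 0, so Ȟ^2 ≅ 0

Ȟ^0 ≅ Z, Ȟ^1 ≅ Z, Ȟ^2 ≅ 0


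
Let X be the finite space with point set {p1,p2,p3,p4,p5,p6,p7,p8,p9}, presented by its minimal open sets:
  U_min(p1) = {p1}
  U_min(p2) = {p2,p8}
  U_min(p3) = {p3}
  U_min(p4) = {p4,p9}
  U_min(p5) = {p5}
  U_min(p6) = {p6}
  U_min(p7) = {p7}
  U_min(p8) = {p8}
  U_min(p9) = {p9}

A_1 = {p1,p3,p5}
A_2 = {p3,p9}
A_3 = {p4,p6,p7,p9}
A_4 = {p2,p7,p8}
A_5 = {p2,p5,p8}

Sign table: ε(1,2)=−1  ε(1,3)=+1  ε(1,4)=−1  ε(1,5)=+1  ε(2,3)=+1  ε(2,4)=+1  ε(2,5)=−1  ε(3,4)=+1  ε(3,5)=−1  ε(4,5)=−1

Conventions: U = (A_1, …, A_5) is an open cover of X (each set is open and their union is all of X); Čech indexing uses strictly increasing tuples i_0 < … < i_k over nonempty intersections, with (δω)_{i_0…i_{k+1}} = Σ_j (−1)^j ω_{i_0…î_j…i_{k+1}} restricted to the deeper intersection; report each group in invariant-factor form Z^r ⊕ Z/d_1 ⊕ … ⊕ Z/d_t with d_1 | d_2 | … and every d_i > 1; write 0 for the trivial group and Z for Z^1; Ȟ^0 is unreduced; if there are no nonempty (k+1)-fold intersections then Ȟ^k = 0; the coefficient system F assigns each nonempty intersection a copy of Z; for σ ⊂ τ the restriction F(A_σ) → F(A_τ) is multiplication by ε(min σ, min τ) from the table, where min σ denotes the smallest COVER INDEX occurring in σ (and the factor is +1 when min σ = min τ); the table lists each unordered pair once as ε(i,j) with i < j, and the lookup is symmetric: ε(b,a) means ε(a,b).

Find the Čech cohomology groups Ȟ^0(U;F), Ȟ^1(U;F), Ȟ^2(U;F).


intersection data:
  A12={p3} A15={p5} A23={p9} A34={p7} A45={p2,p8}
C dims 5,5; δ0: rk 4, SNF 1^4
Ȟ^0 = (5 − 4) − 0 = 1, so Ȟ^0 ≅ Z
Ȟ^1 = (5 − 0) − 4 = 1, so Ȟ^1 ≅ Z
Ȟ^2 = (0 − 0) − 0 = 0, so Ȟ^2 ≅ 0

Ȟ^0(U;F) ≅ Z,  Ȟ^1(U;F) ≅ Z,  Ȟ^2(U;F) ≅ 0


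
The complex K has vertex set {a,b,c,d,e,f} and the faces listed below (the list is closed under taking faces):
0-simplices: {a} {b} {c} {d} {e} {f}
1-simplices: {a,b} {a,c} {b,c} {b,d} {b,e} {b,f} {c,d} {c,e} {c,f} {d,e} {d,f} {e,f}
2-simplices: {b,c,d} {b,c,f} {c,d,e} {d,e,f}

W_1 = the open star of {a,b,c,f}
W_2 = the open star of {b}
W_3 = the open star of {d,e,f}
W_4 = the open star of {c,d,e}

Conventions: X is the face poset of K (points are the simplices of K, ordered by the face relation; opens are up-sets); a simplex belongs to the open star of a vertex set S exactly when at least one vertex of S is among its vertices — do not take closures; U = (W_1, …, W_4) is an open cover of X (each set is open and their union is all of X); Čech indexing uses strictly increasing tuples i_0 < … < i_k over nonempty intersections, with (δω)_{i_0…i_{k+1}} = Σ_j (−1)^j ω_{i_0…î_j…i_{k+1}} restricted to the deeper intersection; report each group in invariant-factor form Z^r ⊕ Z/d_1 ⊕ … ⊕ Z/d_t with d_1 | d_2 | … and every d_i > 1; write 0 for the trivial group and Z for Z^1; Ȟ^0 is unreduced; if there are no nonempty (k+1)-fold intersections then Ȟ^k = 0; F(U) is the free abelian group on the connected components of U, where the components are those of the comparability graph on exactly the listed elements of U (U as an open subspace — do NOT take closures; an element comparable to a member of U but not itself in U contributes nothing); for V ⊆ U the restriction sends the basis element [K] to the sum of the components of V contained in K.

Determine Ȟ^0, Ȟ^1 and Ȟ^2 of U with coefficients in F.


Ȟ^0 ≅ Z, Ȟ^1 ≅ Z^2, Ȟ^2 ≅ 0

nerve of the cover:
  W1={{a},{b},{c},{f},{a,b},{a,c},{b,c},{b,d},{b,e},{b,f},{c,d},{c,e},{c,f},{d,f},{e,f},{b,c,d},{b,c,f},{c,d,e},{d,e,f}} W2={{b},{a,b},{b,c},{b,d},{b,e},{b,f},{b,c,d},{b,c,f}} W3={{d},{e},{f},{b,d},{b,e},{b,f},{c,d},{c,e},{c,f},{d,e},{d,f},{e,f},{b,c,d},{b,c,f},{c,d,e},{d,e,f}} W4={{c},{d},{e},{a,c},{b,c},{b,d},{b,e},{c,d},{c,e},{c,f},{d,e},{d,f},{e,f},{b,c,d},{b,c,f},{c,d,e},{d,e,f}}
  W12={{b},{a,b},{b,c},{b,d},{b,e},{b,f},{b,c,d},{b,c,f}} W13={{f},{b,d},{b,e},{b,f},{c,d},{c,e},{c,f},{d,f},{e,f},{b,c,d},{b,c,f},{c,d,e},{d,e,f}} W14={{c},{a,c},{b,c},{b,d},{b,e},{c,d},{c,e},{c,f},{d,f},{e,f},{b,c,d},{b,c,f},{c,d,e},{d,e,f}} W23={{b,d},{b,e},{b,f},{b,c,d},{b,c,f}} W24={{b,c},{b,d},{b,e},{b,c,d},{b,c,f}} W34={{d},{e},{b,d},{b,e},{c,d},{c,e},{c,f},{d,e},{d,f},{e,f},{b,c,d},{b,c,f},{c,d,e},{d,e,f}}
  W123={{b,d},{b,e},{b,f},{b,c,d},{b,c,f}} W124={{b,c},{b,d},{b,e},{b,c,d},{b,c,f}} W134={{b,d},{b,e},{c,d},{c,e},{c,f},{d,f},{e,f},{b,c,d},{b,c,f},{c,d,e},{d,e,f}} W234={{b,d},{b,e},{b,c,d},{b,c,f}}
  W1234={{b,d},{b,e},{b,c,d},{b,c,f}}
components per intersection:
  W1: {{a},{b},{c},{f},{a,b},{a,c},{b,c},{b,d},{b,e},{b,f},{c,d},{c,e},{c,f},{d,f},{e,f},{b,c,d},{b,c,f},{c,d,e},{d,e,f}}
  W2: {{b},{a,b},{b,c},{b,d},{b,e},{b,f},{b,c,d},{b,c,f}}
  W3: {{d},{e},{f},{b,d},{b,e},{b,f},{c,d},{c,e},{c,f},{d,e},{d,f},{e,f},{b,c,d},{b,c,f},{c,d,e},{d,e,f}}
  W4: {{c},{d},{e},{a,c},{b,c},{b,d},{b,e},{c,d},{c,e},{c,f},{d,e},{d,f},{e,f},{b,c,d},{b,c,f},{c,d,e},{d,e,f}}
  W12: {{b},{a,b},{b,c},{b,d},{b,e},{b,f},{b,c,d},{b,c,f}}
  W13: {{f},{b,f},{c,f},{d,f},{e,f},{b,c,f},{d,e,f}} {{b,d},{c,d},{c,e},{b,c,d},{c,d,e}} {{b,e}}
  W14: {{c},{a,c},{b,c},{b,d},{c,d},{c,e},{c,f},{b,c,d},{b,c,f},{c,d,e}} {{b,e}} {{d,f},{e,f},{d,e,f}}
  W23: {{b,d},{b,c,d}} {{b,e}} {{b,f},{b,c,f}}
  W24: {{b,c},{b,d},{b,c,d},{b,c,f}} {{b,e}}
  W34: {{d},{e},{b,d},{b,e},{c,d},{c,e},{d,e},{d,f},{e,f},{b,c,d},{c,d,e},{d,e,f}} {{c,f},{b,c,f}}
  W123: {{b,d},{b,c,d}} {{b,e}} {{b,f},{b,c,f}}
  W124: {{b,c},{b,d},{b,c,d},{b,c,f}} {{b,e}}
  W134: {{b,d},{c,d},{c,e},{b,c,d},{c,d,e}} {{b,e}} {{c,f},{b,c,f}} {{d,f},{e,f},{d,e,f}}
  W234: {{b,d},{b,c,d}} {{b,e}} {{b,c,f}}
  W1234: {{b,d},{b,c,d}} {{b,e}} {{b,c,f}}
C dims 4,14,12,3; δ0: rk 3, SNF 1^3; δ1: rk 9, SNF 1^9; δ2: rk 3, SNF 1^3
Ȟ^0 = (4 − 3) − 0 = 1, so Ȟ^0 ≅ Z
Ȟ^1 = (14 − 9) − 3 = 2, so Ȟ^1 ≅ Z^2
Ȟ^2 = (12 − 3) − 9 = 0, so Ȟ^2 ≅ 0


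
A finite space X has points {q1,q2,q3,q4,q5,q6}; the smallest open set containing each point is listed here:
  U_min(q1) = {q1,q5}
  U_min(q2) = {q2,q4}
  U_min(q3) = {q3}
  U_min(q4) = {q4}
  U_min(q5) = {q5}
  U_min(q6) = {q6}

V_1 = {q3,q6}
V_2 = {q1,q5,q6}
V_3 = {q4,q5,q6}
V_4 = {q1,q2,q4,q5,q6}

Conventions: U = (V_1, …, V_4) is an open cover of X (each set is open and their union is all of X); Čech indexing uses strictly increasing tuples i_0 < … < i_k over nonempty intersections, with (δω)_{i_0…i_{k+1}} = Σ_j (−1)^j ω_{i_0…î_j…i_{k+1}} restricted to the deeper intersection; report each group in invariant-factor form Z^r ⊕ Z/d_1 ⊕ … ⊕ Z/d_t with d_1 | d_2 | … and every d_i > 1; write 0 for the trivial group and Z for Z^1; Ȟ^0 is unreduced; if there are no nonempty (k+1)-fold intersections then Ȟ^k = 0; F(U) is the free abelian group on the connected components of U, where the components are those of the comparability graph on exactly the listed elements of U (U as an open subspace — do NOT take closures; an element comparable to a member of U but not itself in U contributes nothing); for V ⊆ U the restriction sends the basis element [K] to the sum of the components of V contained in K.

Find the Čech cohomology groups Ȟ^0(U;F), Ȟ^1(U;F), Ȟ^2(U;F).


Ȟ^0 = Z^4; Ȟ^1 = 0; Ȟ^2 = 0

nonempty overlaps:
  V12={q6} V13={q6} V14={q6} V23={q5,q6} V24={q1,q5,q6} V34={q4,q5,q6}
  V123={q6} V124={q6} V134={q6} V234={q5,q6}
  V1234={q6}
components per intersection:
  V1: {q3} {q6}
  V2: {q1,q5} {q6}
  V3: {q4} {q5} {q6}
  V4: {q1,q5} {q2,q4} {q6}
  V12: {q6}
  V13: {q6}
  V14: {q6}
  V23: {q5} {q6}
  V24: {q1,q5} {q6}
  V34: {q4} {q5} {q6}
  V123: {q6}
  V124: {q6}
  V134: {q6}
  V234: {q5} {q6}
  V1234: {q6}
C dims 10,10,5,1; δ0: rk 6, SNF 1^6; δ1: rk 4, SNF 1^4; δ2: rk 1, SNF 1^1
degree 0: 10−6−0 = 4 → Ȟ^0 ≅ Z^4
degree 1: 10−4−6 = 0 → Ȟ^1 ≅ 0
degree 2: 5−1−4 = 0 → Ȟ^2 ≅ 0


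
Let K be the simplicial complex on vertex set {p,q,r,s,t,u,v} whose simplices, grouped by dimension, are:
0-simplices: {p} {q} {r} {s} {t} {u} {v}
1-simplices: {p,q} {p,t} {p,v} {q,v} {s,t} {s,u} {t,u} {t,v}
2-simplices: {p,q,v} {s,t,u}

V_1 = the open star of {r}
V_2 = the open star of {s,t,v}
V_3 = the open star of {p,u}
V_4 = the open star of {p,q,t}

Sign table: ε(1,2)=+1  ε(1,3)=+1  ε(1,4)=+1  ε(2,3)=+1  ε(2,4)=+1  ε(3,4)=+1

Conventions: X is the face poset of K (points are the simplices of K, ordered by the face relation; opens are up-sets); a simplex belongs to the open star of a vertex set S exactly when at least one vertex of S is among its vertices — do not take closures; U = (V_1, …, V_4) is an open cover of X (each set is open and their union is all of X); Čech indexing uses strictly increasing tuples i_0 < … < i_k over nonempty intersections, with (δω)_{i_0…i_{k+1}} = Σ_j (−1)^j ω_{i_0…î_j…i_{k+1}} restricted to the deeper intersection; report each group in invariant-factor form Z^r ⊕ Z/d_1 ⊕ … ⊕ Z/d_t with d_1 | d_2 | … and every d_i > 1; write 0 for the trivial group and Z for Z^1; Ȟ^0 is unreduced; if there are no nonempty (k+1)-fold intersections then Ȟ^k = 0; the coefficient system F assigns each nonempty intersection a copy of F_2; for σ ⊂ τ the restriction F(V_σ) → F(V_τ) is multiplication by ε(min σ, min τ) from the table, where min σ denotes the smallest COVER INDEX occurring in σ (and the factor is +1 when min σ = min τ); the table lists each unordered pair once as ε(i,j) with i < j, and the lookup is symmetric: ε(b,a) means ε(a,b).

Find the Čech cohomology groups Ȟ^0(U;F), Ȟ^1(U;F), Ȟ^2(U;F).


nonempty intersections:
  V1={{r}} V2={{s},{t},{v},{p,t},{p,v},{q,v},{s,t},{s,u},{t,u},{t,v},{p,q,v},{s,t,u}} V3={{p},{u},{p,q},{p,t},{p,v},{s,u},{t,u},{p,q,v},{s,t,u}} V4={{p},{q},{t},{p,q},{p,t},{p,v},{q,v},{s,t},{t,u},{t,v},{p,q,v},{s,t,u}}
  V23={{p,t},{p,v},{s,u},{t,u},{p,q,v},{s,t,u}} V24={{t},{p,t},{p,v},{q,v},{s,t},{t,u},{t,v},{p,q,v},{s,t,u}} V34={{p},{p,q},{p,t},{p,v},{t,u},{p,q,v},{s,t,u}}
  V234={{p,t},{p,v},{t,u},{p,q,v},{s,t,u}}
C dims 4,3,1; δ0: rk_F2 2; δ1: rk_F2 1
Ȟ^0: (4−2)−0=2 ⇒ Z/2 ⊕ Z/2
Ȟ^1: (3−1)−2=0 ⇒ 0
Ȟ^2: (1−0)−1=0 ⇒ 0

Ȟ^0(U;F) ≅ Z/2 ⊕ Z/2; Ȟ^1(U;F) ≅ 0; Ȟ^2(U;F) ≅ 0


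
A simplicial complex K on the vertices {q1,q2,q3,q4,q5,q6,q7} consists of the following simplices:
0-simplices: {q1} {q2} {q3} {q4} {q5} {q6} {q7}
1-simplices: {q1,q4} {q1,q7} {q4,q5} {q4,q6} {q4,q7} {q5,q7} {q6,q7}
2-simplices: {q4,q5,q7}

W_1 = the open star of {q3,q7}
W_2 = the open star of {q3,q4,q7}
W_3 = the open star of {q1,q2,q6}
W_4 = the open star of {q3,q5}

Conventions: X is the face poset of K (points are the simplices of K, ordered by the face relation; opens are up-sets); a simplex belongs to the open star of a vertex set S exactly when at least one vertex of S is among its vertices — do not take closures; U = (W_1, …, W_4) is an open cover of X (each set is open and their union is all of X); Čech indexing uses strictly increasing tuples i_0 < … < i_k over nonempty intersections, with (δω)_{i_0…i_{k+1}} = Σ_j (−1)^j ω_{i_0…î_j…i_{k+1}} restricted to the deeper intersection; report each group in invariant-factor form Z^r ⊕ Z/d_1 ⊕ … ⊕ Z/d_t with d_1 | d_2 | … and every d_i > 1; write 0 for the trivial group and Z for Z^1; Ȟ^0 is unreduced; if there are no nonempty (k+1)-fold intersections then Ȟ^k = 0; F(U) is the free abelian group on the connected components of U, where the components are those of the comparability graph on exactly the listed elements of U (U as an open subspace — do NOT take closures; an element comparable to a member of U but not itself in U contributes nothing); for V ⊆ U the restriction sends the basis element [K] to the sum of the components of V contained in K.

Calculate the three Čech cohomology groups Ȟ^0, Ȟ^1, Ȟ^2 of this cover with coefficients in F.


Ȟ^0(U;F) ≅ Z^3, Ȟ^1(U;F) ≅ Z^2, Ȟ^2(U;F) ≅ 0

nerve of the cover:
  W1={{q3},{q7},{q1,q7},{q4,q7},{q5,q7},{q6,q7},{q4,q5,q7}} W2={{q3},{q4},{q7},{q1,q4},{q1,q7},{q4,q5},{q4,q6},{q4,q7},{q5,q7},{q6,q7},{q4,q5,q7}} W3={{q1},{q2},{q6},{q1,q4},{q1,q7},{q4,q6},{q6,q7}} W4={{q3},{q5},{q4,q5},{q5,q7},{q4,q5,q7}}
  W12={{q3},{q7},{q1,q7},{q4,q7},{q5,q7},{q6,q7},{q4,q5,q7}} W13={{q1,q7},{q6,q7}} W14={{q3},{q5,q7},{q4,q5,q7}} W23={{q1,q4},{q1,q7},{q4,q6},{q6,q7}} W24={{q3},{q4,q5},{q5,q7},{q4,q5,q7}}
  W123={{q1,q7},{q6,q7}} W124={{q3},{q5,q7},{q4,q5,q7}}
components per intersection:
  W1: {{q3}} {{q7},{q1,q7},{q4,q7},{q5,q7},{q6,q7},{q4,q5,q7}}
  W2: {{q3}} {{q4},{q7},{q1,q4},{q1,q7},{q4,q5},{q4,q6},{q4,q7},{q5,q7},{q6,q7},{q4,q5,q7}}
  W3: {{q1},{q1,q4},{q1,q7}} {{q2}} {{q6},{q4,q6},{q6,q7}}
  W4: {{q3}} {{q5},{q4,q5},{q5,q7},{q4,q5,q7}}
  W12: {{q3}} {{q7},{q1,q7},{q4,q7},{q5,q7},{q6,q7},{q4,q5,q7}}
  W13: {{q1,q7}} {{q6,q7}}
  W14: {{q3}} {{q5,q7},{q4,q5,q7}}
  W23: {{q1,q4}} {{q1,q7}} {{q4,q6}} {{q6,q7}}
  W24: {{q3}} {{q4,q5},{q5,q7},{q4,q5,q7}}
  W123: {{q1,q7}} {{q6,q7}}
  W124: {{q3}} {{q5,q7},{q4,q5,q7}}
C dims 9,12,4; δ0: rk 6, SNF 1^6; δ1: rk 4, SNF 1^4
Ȟ^0 = (9 − 6) − 0 = 3, so Ȟ^0 ≅ Z^3
Ȟ^1 = (12 − 4) − 6 = 2, so Ȟ^1 ≅ Z^2
Ȟ^2 = (4 − 0) − 4 = 0, so Ȟ^2 ≅ 0


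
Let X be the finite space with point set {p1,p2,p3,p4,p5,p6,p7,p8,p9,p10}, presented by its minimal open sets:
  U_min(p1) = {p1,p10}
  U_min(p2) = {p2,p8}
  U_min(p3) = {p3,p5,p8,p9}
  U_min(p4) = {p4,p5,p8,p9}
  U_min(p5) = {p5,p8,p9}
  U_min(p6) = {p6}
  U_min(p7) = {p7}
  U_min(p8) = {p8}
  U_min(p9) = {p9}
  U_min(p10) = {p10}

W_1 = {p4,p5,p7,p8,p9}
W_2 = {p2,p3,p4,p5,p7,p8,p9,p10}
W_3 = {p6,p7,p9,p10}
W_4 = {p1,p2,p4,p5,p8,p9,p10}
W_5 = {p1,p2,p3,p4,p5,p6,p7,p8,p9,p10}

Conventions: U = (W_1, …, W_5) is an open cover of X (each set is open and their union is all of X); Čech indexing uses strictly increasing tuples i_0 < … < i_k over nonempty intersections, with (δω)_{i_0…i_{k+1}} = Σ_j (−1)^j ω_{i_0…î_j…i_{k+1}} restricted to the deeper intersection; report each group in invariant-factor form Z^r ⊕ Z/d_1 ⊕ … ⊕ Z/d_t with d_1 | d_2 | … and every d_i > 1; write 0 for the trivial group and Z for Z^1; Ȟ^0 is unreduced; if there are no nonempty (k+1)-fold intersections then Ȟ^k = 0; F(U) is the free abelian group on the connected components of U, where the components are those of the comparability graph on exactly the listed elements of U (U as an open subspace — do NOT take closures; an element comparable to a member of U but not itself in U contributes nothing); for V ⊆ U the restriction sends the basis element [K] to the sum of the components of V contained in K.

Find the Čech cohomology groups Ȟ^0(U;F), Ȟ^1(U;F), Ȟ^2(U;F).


Ȟ^0(U;F) ≅ Z^4; Ȟ^1(U;F) ≅ 0; Ȟ^2(U;F) ≅ 0

nonempty overlaps:
  W12={p4,p5,p7,p8,p9} W13={p7,p9} W14={p4,p5,p8,p9} W15={p4,p5,p7,p8,p9} W23={p7,p9,p10} W24={p2,p4,p5,p8,p9,p10} W25={p2,p3,p4,p5,p7,p8,p9,p10} W34={p9,p10} W35={p6,p7,p9,p10} W45={p1,p2,p4,p5,p8,p9,p10}
  W123={p7,p9} W124={p4,p5,p8,p9} W125={p4,p5,p7,p8,p9} W134={p9} W135={p7,p9} W145={p4,p5,p8,p9} W234={p9,p10} W235={p7,p9,p10} W245={p2,p4,p5,p8,p9,p10} W345={p9,p10}
  W1234={p9} W1235={p7,p9} W1245={p4,p5,p8,p9} W1345={p9} W2345={p9,p10}
  W12345={p9}
components per intersection:
  W1: {p4,p5,p8,p9} {p7}
  W2: {p2,p3,p4,p5,p8,p9} {p7} {p10}
  W3: {p6} {p7} {p9} {p10}
  W4: {p1,p10} {p2,p4,p5,p8,p9}
  W5: {p1,p10} {p2,p3,p4,p5,p8,p9} {p6} {p7}
  W12: {p4,p5,p8,p9} {p7}
  W13: {p7} {p9}
  W14: {p4,p5,p8,p9}
  W15: {p4,p5,p8,p9} {p7}
  W23: {p7} {p9} {p10}
  W24: {p2,p4,p5,p8,p9} {p10}
  W25: {p2,p3,p4,p5,p8,p9} {p7} {p10}
  W34: {p9} {p10}
  W35: {p6} {p7} {p9} {p10}
  W45: {p1,p10} {p2,p4,p5,p8,p9}
  W123: {p7} {p9}
  W124: {p4,p5,p8,p9}
  W125: {p4,p5,p8,p9} {p7}
  W134: {p9}
  W135: {p7} {p9}
  W145: {p4,p5,p8,p9}
  W234: {p9} {p10}
  W235: {p7} {p9} {p10}
  W245: {p2,p4,p5,p8,p9} {p10}
  W345: {p9} {p10}
  W1234: {p9}
  W1235: {p7} {p9}
  W1245: {p4,p5,p8,p9}
  W1345: {p9}
  W2345: {p9} {p10}
  W12345: {p9}
C dims 15,23,18,7; δ0: rk 11, SNF 1^11; δ1: rk 12, SNF 1^12; δ2: rk 6, SNF 1^6
degree 0: 15−11−0 = 4 → Ȟ^0 ≅ Z^4
degree 1: 23−12−11 = 0 → Ȟ^1 ≅ 0
degree 2: 18−6−12 = 0 → Ȟ^2 ≅ 0


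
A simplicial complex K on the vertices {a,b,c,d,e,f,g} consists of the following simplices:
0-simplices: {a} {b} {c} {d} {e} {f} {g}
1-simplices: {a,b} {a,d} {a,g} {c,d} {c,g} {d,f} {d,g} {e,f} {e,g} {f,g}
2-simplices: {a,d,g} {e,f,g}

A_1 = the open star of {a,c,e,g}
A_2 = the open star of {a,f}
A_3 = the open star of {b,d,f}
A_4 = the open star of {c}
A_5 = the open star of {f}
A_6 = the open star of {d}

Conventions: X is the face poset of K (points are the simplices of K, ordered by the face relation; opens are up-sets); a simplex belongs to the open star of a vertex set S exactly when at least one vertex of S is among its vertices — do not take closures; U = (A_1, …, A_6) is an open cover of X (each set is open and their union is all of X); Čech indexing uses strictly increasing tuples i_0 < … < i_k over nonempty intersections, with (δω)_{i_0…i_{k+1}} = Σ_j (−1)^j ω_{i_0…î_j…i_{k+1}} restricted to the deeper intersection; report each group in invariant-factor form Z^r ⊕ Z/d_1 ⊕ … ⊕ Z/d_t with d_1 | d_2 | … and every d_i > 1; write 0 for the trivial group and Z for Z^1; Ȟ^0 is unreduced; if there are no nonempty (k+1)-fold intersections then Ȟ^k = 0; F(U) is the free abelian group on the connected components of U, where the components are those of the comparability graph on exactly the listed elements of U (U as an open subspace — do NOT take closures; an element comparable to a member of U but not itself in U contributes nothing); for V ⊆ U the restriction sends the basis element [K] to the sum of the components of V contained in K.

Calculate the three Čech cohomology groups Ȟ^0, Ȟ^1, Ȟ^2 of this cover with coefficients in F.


Ȟ^0 = Z,  Ȟ^1 = Z^2,  Ȟ^2 = 0

nonempty intersections:
  A1={{a},{c},{e},{g},{a,b},{a,d},{a,g},{c,d},{c,g},{d,g},{e,f},{e,g},{f,g},{a,d,g},{e,f,g}} A2={{a},{f},{a,b},{a,d},{a,g},{d,f},{e,f},{f,g},{a,d,g},{e,f,g}} A3={{b},{d},{f},{a,b},{a,d},{c,d},{d,f},{d,g},{e,f},{f,g},{a,d,g},{e,f,g}} A4={{c},{c,d},{c,g}} A5={{f},{d,f},{e,f},{f,g},{e,f,g}} A6={{d},{a,d},{c,d},{d,f},{d,g},{a,d,g}}
  A12={{a},{a,b},{a,d},{a,g},{e,f},{f,g},{a,d,g},{e,f,g}} A13={{a,b},{a,d},{c,d},{d,g},{e,f},{f,g},{a,d,g},{e,f,g}} A14={{c},{c,d},{c,g}} A15={{e,f},{f,g},{e,f,g}} A16={{a,d},{c,d},{d,g},{a,d,g}} A23={{f},{a,b},{a,d},{d,f},{e,f},{f,g},{a,d,g},{e,f,g}} A25={{f},{d,f},{e,f},{f,g},{e,f,g}} A26={{a,d},{d,f},{a,d,g}} A34={{c,d}} A35={{f},{d,f},{e,f},{f,g},{e,f,g}} A36={{d},{a,d},{c,d},{d,f},{d,g},{a,d,g}} A46={{c,d}} A56={{d,f}}
  A123={{a,b},{a,d},{e,f},{f,g},{a,d,g},{e,f,g}} A125={{e,f},{f,g},{e,f,g}} A126={{a,d},{a,d,g}} A134={{c,d}} A135={{e,f},{f,g},{e,f,g}} A136={{a,d},{c,d},{d,g},{a,d,g}} A146={{c,d}} A235={{f},{d,f},{e,f},{f,g},{e,f,g}} A236={{a,d},{d,f},{a,d,g}} A256={{d,f}} A346={{c,d}} A356={{d,f}}
  A1235={{e,f},{f,g},{e,f,g}} A1236={{a,d},{a,d,g}} A1346={{c,d}} A2356={{d,f}}
components per intersection:
  A1: {{a},{c},{e},{g},{a,b},{a,d},{a,g},{c,d},{c,g},{d,g},{e,f},{e,g},{f,g},{a,d,g},{e,f,g}}
  A2: {{a},{a,b},{a,d},{a,g},{a,d,g}} {{f},{d,f},{e,f},{f,g},{e,f,g}}
  A3: {{b},{a,b}} {{d},{f},{a,d},{c,d},{d,f},{d,g},{e,f},{f,g},{a,d,g},{e,f,g}}
  A4: {{c},{c,d},{c,g}}
  A5: {{f},{d,f},{e,f},{f,g},{e,f,g}}
  A6: {{d},{a,d},{c,d},{d,f},{d,g},{a,d,g}}
  A12: {{a},{a,b},{a,d},{a,g},{a,d,g}} {{e,f},{f,g},{e,f,g}}
  A13: {{a,b}} {{a,d},{d,g},{a,d,g}} {{c,d}} {{e,f},{f,g},{e,f,g}}
  A14: {{c},{c,d},{c,g}}
  A15: {{e,f},{f,g},{e,f,g}}
  A16: {{a,d},{d,g},{a,d,g}} {{c,d}}
  A23: {{f},{d,f},{e,f},{f,g},{e,f,g}} {{a,b}} {{a,d},{a,d,g}}
  A25: {{f},{d,f},{e,f},{f,g},{e,f,g}}
  A26: {{a,d},{a,d,g}} {{d,f}}
  A34: {{c,d}}
  A35: {{f},{d,f},{e,f},{f,g},{e,f,g}}
  A36: {{d},{a,d},{c,d},{d,f},{d,g},{a,d,g}}
  A46: {{c,d}}
  A56: {{d,f}}
  A123: {{a,b}} {{a,d},{a,d,g}} {{e,f},{f,g},{e,f,g}}
  A125: {{e,f},{f,g},{e,f,g}}
  A126: {{a,d},{a,d,g}}
  A134: {{c,d}}
  A135: {{e,f},{f,g},{e,f,g}}
  A136: {{a,d},{d,g},{a,d,g}} {{c,d}}
  A146: {{c,d}}
  A235: {{f},{d,f},{e,f},{f,g},{e,f,g}}
  A236: {{a,d},{a,d,g}} {{d,f}}
  A256: {{d,f}}
  A346: {{c,d}}
  A356: {{d,f}}
  A1235: {{e,f},{f,g},{e,f,g}}
  A1236: {{a,d},{a,d,g}}
  A1346: {{c,d}}
  A2356: {{d,f}}
C dims 8,21,16,4; δ0: rk 7, SNF 1^7; δ1: rk 12, SNF 1^12; δ2: rk 4, SNF 1^4
Ȟ^0: (8−7)−0=1 ⇒ Z
Ȟ^1: (21−12)−7=2 ⇒ Z^2
Ȟ^2: (16−4)−12=0 ⇒ 0


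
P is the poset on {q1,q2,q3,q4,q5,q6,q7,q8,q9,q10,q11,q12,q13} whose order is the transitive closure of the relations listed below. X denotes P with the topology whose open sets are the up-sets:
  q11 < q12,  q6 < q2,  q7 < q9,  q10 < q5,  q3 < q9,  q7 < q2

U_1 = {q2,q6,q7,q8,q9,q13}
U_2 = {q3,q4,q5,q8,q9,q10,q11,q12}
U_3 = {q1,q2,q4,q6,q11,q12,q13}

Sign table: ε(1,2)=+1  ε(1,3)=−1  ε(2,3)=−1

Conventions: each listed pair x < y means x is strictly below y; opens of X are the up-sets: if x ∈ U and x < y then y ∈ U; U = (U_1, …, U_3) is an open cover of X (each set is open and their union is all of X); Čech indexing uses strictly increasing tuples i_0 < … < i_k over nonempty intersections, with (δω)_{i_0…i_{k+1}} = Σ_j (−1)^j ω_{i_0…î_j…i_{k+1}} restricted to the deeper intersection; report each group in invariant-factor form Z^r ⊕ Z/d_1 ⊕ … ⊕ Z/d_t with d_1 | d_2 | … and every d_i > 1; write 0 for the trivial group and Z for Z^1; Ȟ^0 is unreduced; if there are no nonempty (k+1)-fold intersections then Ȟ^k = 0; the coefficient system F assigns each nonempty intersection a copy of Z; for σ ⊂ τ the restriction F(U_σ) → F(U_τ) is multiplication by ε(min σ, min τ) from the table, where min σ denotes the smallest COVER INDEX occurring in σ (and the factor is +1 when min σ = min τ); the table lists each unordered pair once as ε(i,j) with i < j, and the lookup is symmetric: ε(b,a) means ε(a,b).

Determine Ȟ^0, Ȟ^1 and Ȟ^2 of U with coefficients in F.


nonempty intersections:
  U12={q8,q9} U13={q2,q6,q13} U23={q4,q11,q12}
C dims 3,3; δ0: rk 2, SNF 1^2
Ȟ^0: (3−2)−0=1 ⇒ Z
Ȟ^1: (3−0)−2=1 ⇒ Z
Ȟ^2: (0−0)−0=0 ⇒ 0

Ȟ^0(U;F) ≅ Z, Ȟ^1(U;F) ≅ Z and Ȟ^2(U;F) ≅ 0


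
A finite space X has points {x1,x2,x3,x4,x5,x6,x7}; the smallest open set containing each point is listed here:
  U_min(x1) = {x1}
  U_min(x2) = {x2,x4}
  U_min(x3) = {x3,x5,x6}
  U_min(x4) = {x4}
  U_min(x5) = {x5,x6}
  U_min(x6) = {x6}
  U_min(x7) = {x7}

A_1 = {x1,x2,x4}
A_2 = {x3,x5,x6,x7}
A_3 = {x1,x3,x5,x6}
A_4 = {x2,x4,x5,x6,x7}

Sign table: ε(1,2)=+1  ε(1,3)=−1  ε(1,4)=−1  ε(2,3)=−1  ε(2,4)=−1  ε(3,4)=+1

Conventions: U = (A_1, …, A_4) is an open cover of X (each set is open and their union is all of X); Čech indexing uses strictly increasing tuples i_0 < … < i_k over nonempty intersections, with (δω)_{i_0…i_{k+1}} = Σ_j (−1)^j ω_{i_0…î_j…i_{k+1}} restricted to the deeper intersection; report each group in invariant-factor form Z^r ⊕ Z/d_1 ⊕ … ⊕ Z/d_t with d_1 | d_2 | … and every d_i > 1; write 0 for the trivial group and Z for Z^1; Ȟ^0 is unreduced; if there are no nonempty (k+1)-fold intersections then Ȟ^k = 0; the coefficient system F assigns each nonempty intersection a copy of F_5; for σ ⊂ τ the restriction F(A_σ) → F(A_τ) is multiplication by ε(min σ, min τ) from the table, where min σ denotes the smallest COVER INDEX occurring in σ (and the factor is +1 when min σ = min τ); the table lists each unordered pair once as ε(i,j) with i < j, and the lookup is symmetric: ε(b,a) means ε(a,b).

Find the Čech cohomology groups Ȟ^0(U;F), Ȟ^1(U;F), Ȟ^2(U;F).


cover nerve:
  A13={x1} A14={x2,x4} A23={x3,x5,x6} A24={x5,x6,x7} A34={x5,x6}
  A234={x5,x6}
C dims 4,5,1; δ0: rk_F5 3; δ1: rk_F5 1
Ȟ^0: (4−3)−0=1 ⇒ Z/5
Ȟ^1: (5−1)−3=1 ⇒ Z/5
Ȟ^2: (1−0)−1=0 ⇒ 0

Ȟ^0(U;F) ≅ Z/5, Ȟ^1(U;F) ≅ Z/5 and Ȟ^2(U;F) ≅ 0


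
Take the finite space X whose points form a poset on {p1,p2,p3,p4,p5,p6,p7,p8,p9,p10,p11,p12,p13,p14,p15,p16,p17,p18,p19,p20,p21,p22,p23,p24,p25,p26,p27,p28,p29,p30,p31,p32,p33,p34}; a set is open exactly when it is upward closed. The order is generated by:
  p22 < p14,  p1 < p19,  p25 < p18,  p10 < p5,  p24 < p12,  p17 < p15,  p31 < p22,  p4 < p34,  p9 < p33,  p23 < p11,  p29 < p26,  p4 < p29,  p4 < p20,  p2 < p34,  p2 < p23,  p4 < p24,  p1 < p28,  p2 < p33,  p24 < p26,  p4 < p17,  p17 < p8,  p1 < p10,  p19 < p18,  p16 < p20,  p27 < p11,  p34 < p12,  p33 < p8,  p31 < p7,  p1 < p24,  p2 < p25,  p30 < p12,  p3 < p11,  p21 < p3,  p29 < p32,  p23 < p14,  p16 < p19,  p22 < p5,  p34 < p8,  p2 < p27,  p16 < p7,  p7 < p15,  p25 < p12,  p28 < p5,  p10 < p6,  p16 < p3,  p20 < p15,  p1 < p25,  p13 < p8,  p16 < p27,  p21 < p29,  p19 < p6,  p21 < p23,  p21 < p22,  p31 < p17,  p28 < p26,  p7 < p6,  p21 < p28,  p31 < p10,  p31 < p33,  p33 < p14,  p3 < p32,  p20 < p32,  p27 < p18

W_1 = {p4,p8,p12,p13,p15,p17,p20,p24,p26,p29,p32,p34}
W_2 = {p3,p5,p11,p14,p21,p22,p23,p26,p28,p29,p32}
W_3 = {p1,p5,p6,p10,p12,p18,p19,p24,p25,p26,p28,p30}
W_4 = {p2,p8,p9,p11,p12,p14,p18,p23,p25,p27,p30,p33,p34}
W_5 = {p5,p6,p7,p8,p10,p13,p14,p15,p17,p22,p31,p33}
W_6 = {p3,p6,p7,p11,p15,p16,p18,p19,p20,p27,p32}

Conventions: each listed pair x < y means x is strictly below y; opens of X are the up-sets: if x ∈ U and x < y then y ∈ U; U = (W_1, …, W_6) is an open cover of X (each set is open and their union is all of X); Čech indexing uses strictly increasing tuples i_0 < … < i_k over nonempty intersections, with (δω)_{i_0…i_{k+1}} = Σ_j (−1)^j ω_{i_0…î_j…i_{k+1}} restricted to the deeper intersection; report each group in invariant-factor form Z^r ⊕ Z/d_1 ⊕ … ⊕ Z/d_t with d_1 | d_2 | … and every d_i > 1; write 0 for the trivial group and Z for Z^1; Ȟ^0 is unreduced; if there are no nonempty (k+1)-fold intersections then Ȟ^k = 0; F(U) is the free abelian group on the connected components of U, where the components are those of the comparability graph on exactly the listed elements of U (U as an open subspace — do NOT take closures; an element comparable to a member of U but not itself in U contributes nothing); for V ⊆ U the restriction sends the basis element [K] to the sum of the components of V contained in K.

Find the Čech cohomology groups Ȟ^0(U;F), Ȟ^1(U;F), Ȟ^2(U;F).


Ȟ^0 ≅ Z,  Ȟ^1 ≅ 0,  Ȟ^2 ≅ Z/2

nerve simplices:
  W12={p26,p29,p32} W13={p12,p24,p26} W14={p8,p12,p34} W15={p8,p13,p15,p17} W16={p15,p20,p32} W23={p5,p26,p28} W24={p11,p14,p23} W25={p5,p14,p22} W26={p3,p11,p32} W34={p12,p18,p25,p30} W35={p5,p6,p10} W36={p6,p18,p19} W45={p8,p14,p33} W46={p11,p18,p27} W56={p6,p7,p15}
  W123={p26} W126={p32} W134={p12} W145={p8} W156={p15} W235={p5} W245={p14} W246={p11} W346={p18} W356={p6}
components per intersection:
  W1: {p4,p8,p12,p13,p15,p17,p20,p24,p26,p29,p32,p34}
  W2: {p3,p5,p11,p14,p21,p22,p23,p26,p28,p29,p32}
  W3: {p1,p5,p6,p10,p12,p18,p19,p24,p25,p26,p28,p30}
  W4: {p2,p8,p9,p11,p12,p14,p18,p23,p25,p27,p30,p33,p34}
  W5: {p5,p6,p7,p8,p10,p13,p14,p15,p17,p22,p31,p33}
  W6: {p3,p6,p7,p11,p15,p16,p18,p19,p20,p27,p32}
  W12: {p26,p29,p32}
  W13: {p12,p24,p26}
  W14: {p8,p12,p34}
  W15: {p8,p13,p15,p17}
  W16: {p15,p20,p32}
  W23: {p5,p26,p28}
  W24: {p11,p14,p23}
  W25: {p5,p14,p22}
  W26: {p3,p11,p32}
  W34: {p12,p18,p25,p30}
  W35: {p5,p6,p10}
  W36: {p6,p18,p19}
  W45: {p8,p14,p33}
  W46: {p11,p18,p27}
  W56: {p6,p7,p15}
  W123: {p26}
  W126: {p32}
  W134: {p12}
  W145: {p8}
  W156: {p15}
  W235: {p5}
  W245: {p14}
  W246: {p11}
  W346: {p18}
  W356: {p6}
C dims 6,15,10; δ0: rk 5, SNF 1^5; δ1: rk 10, SNF 1^9·2
degree 0: 6−5−0 = 1 → Ȟ^0 ≅ Z
degree 1: 15−10−5 = 0 → Ȟ^1 ≅ 0
degree 2: 10−0−10 = 0 plus torsion [2] → Ȟ^2 ≅ Z/2


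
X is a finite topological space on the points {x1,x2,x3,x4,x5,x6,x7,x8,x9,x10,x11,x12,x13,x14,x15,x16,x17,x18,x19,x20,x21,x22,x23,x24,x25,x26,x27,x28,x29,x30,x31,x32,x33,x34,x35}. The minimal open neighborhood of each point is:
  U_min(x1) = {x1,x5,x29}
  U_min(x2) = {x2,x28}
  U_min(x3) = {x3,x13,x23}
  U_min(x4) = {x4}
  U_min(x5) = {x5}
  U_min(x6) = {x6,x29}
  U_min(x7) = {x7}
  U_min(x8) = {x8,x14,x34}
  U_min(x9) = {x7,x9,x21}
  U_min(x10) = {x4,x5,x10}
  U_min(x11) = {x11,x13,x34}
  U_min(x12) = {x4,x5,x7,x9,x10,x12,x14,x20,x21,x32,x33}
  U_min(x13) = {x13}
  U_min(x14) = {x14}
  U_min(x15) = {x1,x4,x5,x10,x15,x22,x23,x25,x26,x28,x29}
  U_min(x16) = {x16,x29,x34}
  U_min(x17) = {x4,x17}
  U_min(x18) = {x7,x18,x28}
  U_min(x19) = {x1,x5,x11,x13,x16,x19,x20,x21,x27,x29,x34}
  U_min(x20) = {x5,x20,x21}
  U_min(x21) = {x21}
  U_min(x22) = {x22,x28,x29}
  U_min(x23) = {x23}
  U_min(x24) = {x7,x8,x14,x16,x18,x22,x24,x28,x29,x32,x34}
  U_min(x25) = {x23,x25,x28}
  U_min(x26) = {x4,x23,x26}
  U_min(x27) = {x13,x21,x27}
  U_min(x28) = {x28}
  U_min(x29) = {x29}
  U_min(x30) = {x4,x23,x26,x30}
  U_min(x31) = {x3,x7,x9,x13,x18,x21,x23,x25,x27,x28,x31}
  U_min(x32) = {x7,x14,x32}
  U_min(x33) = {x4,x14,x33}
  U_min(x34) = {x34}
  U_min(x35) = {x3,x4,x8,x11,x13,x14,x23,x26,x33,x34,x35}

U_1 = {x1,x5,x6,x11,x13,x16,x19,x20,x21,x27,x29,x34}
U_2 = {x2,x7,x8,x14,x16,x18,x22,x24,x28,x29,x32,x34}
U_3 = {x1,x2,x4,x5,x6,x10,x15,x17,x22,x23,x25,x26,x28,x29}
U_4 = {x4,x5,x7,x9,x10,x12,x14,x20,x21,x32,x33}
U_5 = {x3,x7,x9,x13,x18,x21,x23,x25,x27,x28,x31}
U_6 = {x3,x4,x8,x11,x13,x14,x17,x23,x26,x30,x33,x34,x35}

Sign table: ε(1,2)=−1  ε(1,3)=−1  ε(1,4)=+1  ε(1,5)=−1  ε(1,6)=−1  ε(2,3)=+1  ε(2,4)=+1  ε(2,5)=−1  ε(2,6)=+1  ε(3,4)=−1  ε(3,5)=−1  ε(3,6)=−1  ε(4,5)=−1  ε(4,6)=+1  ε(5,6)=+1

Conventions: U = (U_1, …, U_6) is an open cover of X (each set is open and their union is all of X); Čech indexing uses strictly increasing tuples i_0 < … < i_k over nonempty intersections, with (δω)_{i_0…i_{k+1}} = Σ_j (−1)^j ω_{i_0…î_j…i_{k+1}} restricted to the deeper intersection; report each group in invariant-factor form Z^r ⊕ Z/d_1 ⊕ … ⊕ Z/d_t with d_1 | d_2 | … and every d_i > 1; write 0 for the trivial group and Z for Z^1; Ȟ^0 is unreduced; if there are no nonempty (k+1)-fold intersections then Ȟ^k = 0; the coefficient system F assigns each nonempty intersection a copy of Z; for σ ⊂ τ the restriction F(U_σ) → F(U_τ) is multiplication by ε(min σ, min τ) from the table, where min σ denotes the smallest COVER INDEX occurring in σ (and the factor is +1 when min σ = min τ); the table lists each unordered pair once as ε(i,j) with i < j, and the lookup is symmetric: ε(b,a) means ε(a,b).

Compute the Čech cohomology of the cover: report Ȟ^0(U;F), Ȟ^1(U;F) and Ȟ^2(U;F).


nerve simplices:
  U12={x16,x29,x34} U13={x1,x5,x6,x29} U14={x5,x20,x21} U15={x13,x21,x27} U16={x11,x13,x34} U23={x2,x22,x28,x29} U24={x7,x14,x32} U25={x7,x18,x28} U26={x8,x14,x34} U34={x4,x5,x10} U35={x23,x25,x28} U36={x4,x17,x23,x26} U45={x7,x9,x21} U46={x4,x14,x33} U56={x3,x13,x23}
  U123={x29} U126={x34} U134={x5} U145={x21} U156={x13} U235={x28} U245={x7} U246={x14} U346={x4} U356={x23}
C dims 6,15,10; δ0: rk 6, SNF 1^5·2; δ1: rk 9, SNF 1^9
degree 0: 6−6−0 = 0 → Ȟ^0 ≅ 0
degree 1: 15−9−6 = 0 plus torsion [2] → Ȟ^1 ≅ Z/2
degree 2: 10−0−9 = 1 → Ȟ^2 ≅ Z

Ȟ^0 = 0, Ȟ^1 = Z/2 and Ȟ^2 = Z


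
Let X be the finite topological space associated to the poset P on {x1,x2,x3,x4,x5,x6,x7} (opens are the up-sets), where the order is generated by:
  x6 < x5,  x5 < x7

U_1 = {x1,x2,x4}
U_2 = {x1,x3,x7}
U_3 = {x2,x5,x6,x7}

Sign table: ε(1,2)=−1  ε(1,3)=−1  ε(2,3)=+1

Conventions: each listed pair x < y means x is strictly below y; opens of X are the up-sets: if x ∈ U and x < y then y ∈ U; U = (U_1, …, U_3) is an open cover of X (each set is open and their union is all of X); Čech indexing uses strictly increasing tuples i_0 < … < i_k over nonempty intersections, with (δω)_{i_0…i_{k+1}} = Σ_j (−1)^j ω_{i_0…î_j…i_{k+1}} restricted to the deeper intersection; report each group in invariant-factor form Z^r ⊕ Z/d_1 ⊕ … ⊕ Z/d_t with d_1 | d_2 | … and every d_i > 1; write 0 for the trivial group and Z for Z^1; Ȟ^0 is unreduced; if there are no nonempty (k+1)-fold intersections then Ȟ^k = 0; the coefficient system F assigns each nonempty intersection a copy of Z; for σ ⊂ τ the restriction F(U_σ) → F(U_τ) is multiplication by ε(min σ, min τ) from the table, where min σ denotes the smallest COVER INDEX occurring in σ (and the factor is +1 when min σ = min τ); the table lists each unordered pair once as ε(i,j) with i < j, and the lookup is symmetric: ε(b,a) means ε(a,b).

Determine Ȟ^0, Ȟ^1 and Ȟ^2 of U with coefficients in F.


Ȟ^0 = Z, Ȟ^1 = Z, Ȟ^2 = 0

nerve simplices:
  U12={x1} U13={x2} U23={x7}
C dims 3,3; δ0: rk 2, SNF 1^2
degree 0: 3−2−0 = 1 → Ȟ^0 ≅ Z
degree 1: 3−0−2 = 1 → Ȟ^1 ≅ Z
degree 2: 0−0−0 = 0 → Ȟ^2 ≅ 0


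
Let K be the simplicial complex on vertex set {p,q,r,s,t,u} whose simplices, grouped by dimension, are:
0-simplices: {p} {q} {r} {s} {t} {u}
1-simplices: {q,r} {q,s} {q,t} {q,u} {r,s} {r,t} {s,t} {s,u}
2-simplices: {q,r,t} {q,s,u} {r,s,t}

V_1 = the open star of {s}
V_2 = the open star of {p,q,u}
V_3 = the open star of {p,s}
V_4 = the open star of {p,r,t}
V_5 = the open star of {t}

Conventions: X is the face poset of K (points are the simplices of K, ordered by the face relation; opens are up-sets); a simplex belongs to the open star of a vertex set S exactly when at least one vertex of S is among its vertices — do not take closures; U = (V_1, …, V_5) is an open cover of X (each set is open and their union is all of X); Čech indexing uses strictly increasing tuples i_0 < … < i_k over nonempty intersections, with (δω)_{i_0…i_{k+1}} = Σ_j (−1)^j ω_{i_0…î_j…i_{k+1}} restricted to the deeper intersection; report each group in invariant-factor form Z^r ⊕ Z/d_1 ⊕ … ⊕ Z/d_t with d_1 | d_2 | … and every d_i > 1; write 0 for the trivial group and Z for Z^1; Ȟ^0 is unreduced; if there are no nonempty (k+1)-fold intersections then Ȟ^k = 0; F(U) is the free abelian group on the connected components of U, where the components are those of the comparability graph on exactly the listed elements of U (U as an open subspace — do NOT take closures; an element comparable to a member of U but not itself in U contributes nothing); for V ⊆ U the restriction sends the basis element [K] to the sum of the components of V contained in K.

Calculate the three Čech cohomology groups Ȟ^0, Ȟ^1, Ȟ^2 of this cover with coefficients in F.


nonempty overlaps:
  V1={{s},{q,s},{r,s},{s,t},{s,u},{q,s,u},{r,s,t}} V2={{p},{q},{u},{q,r},{q,s},{q,t},{q,u},{s,u},{q,r,t},{q,s,u}} V3={{p},{s},{q,s},{r,s},{s,t},{s,u},{q,s,u},{r,s,t}} V4={{p},{r},{t},{q,r},{q,t},{r,s},{r,t},{s,t},{q,r,t},{r,s,t}} V5={{t},{q,t},{r,t},{s,t},{q,r,t},{r,s,t}}
  V12={{q,s},{s,u},{q,s,u}} V13={{s},{q,s},{r,s},{s,t},{s,u},{q,s,u},{r,s,t}} V14={{r,s},{s,t},{r,s,t}} V15={{s,t},{r,s,t}} V23={{p},{q,s},{s,u},{q,s,u}} V24={{p},{q,r},{q,t},{q,r,t}} V25={{q,t},{q,r,t}} V34={{p},{r,s},{s,t},{r,s,t}} V35={{s,t},{r,s,t}} V45={{t},{q,t},{r,t},{s,t},{q,r,t},{r,s,t}}
  V123={{q,s},{s,u},{q,s,u}} V134={{r,s},{s,t},{r,s,t}} V135={{s,t},{r,s,t}} V145={{s,t},{r,s,t}} V234={{p}} V245={{q,t},{q,r,t}} V345={{s,t},{r,s,t}}
  V1345={{s,t},{r,s,t}}
components per intersection:
  V1: {{s},{q,s},{r,s},{s,t},{s,u},{q,s,u},{r,s,t}}
  V2: {{p}} {{q},{u},{q,r},{q,s},{q,t},{q,u},{s,u},{q,r,t},{q,s,u}}
  V3: {{p}} {{s},{q,s},{r,s},{s,t},{s,u},{q,s,u},{r,s,t}}
  V4: {{p}} {{r},{t},{q,r},{q,t},{r,s},{r,t},{s,t},{q,r,t},{r,s,t}}
  V5: {{t},{q,t},{r,t},{s,t},{q,r,t},{r,s,t}}
  V12: {{q,s},{s,u},{q,s,u}}
  V13: {{s},{q,s},{r,s},{s,t},{s,u},{q,s,u},{r,s,t}}
  V14: {{r,s},{s,t},{r,s,t}}
  V15: {{s,t},{r,s,t}}
  V23: {{p}} {{q,s},{s,u},{q,s,u}}
  V24: {{p}} {{q,r},{q,t},{q,r,t}}
  V25: {{q,t},{q,r,t}}
  V34: {{p}} {{r,s},{s,t},{r,s,t}}
  V35: {{s,t},{r,s,t}}
  V45: {{t},{q,t},{r,t},{s,t},{q,r,t},{r,s,t}}
  V123: {{q,s},{s,u},{q,s,u}}
  V134: {{r,s},{s,t},{r,s,t}}
  V135: {{s,t},{r,s,t}}
  V145: {{s,t},{r,s,t}}
  V234: {{p}}
  V245: {{q,t},{q,r,t}}
  V345: {{s,t},{r,s,t}}
  V1345: {{s,t},{r,s,t}}
C dims 8,13,7,1; δ0: rk 6, SNF 1^6; δ1: rk 6, SNF 1^6; δ2: rk 1, SNF 1^1
degree 0: 8−6−0 = 2 → Ȟ^0 ≅ Z^2
degree 1: 13−6−6 = 1 → Ȟ^1 ≅ Z
degree 2: 7−1−6 = 0 → Ȟ^2 ≅ 0

Ȟ^0(U;F) ≅ Z^2, Ȟ^1(U;F) ≅ Z and Ȟ^2(U;F) ≅ 0


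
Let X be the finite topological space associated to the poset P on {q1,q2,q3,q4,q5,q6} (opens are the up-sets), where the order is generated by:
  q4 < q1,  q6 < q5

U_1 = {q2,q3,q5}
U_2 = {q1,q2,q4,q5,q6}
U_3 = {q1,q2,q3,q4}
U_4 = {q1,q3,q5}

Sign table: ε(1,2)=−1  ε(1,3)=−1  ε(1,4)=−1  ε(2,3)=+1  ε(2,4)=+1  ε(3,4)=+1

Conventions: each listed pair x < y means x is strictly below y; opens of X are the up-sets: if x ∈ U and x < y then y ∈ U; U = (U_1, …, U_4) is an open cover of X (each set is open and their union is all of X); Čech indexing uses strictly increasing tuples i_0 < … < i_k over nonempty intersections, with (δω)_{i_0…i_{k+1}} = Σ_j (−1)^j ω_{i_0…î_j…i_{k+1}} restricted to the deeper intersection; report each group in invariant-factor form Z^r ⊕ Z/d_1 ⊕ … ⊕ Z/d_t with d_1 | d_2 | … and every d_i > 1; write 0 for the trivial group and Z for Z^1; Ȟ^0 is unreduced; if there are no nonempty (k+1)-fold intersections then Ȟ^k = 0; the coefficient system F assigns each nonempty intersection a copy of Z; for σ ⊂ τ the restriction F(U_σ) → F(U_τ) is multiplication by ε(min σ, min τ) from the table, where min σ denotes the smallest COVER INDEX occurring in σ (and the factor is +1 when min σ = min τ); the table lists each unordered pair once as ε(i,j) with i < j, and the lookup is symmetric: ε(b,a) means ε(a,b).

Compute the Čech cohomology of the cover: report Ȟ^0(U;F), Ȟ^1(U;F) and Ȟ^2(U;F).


cover nerve:
  U12={q2,q5} U13={q2,q3} U14={q3,q5} U23={q1,q2,q4} U24={q1,q5} U34={q1,q3}
  U123={q2} U124={q5} U134={q3} U234={q1}
C dims 4,6,4; δ0: rk 3, SNF 1^3; δ1: rk 3, SNF 1^3
Ȟ^0: (4−3)−0=1 ⇒ Z
Ȟ^1: (6−3)−3=0 ⇒ 0
Ȟ^2: (4−0)−3=1 ⇒ Z

Ȟ^0 = Z, Ȟ^1 = 0 and Ȟ^2 = Z
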